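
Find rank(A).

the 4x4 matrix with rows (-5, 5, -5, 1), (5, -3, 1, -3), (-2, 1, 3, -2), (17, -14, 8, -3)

rank(A) = 3

Row reduction:
R2 <- R2 - (-1)*R1:  [  0   2  -4  -2 ]
R3 <- R3 - (2/5)*R1:  [     0     -1      5  -12/5 ]
R4 <- R4 - (-17/5)*R1:  [   0    3   -9  2/5 ]
R3 <- R3 - (-1/2)*R2:  [     0      0      3  -17/5 ]
R4 <- R4 - (3/2)*R2:  [    0     0    -3  17/5 ]
R4 <- R4 - (-1)*R3:  [ 0  0  0  0 ]
Row echelon form:
[ -5  5  -5      1 ]
[  0  2  -4     -2 ]
[  0  0   3  -17/5 ]
[  0  0   0      0 ]
Nonzero rows / pivot columns: 3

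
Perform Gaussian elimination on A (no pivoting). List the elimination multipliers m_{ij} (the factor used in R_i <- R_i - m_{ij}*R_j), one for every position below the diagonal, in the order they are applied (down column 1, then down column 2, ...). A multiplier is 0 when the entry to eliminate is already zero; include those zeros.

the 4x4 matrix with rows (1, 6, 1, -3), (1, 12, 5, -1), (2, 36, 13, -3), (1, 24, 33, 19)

multipliers: 1, 2, 1, 4, 3, -4

Forward elimination:
R2 <- R2 - (1)*R1:  [ 0  6  4  2 ]
R3 <- R3 - (2)*R1:  [  0  24  11   3 ]
R4 <- R4 - (1)*R1:  [  0  18  32  22 ]
R3 <- R3 - (4)*R2:  [  0   0  -5  -5 ]
R4 <- R4 - (3)*R2:  [  0   0  20  16 ]
R4 <- R4 - (-4)*R3:  [  0   0   0  -4 ]
Multipliers (in order of application): m_{21} = 1, m_{31} = 2, m_{41} = 1, m_{32} = 4, m_{42} = 3, m_{43} = -4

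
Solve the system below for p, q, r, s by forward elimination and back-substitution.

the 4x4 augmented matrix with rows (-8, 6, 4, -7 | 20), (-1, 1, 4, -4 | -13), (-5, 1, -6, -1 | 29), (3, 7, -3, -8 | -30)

Forward elimination on [A|b]:
R2 <- R2 - (1/8)*R1:  [     0    1/4    7/2  -25/8  -31/2 ]
R3 <- R3 - (5/8)*R1:  [     0  -11/4  -17/2   27/8   33/2 ]
R4 <- R4 - (-3/8)*R1:  [     0   37/4   -3/2  -85/8  -45/2 ]
R3 <- R3 - (-11)*R2:  [    0     0    30   -31  -154 ]
R4 <- R4 - (37)*R2:  [    0     0  -131   105   551 ]
R4 <- R4 - (-131/30)*R3:  [        0         0         0   -911/30  -1822/15 ]
Row echelon form:
[ -8    6    4       -7  |        20 ]
[  0  1/4  7/2    -25/8  |     -31/2 ]
[  0    0   30      -31  |      -154 ]
[  0    0    0  -911/30  |  -1822/15 ]
Back-substitution:
s = (-1822/15) / (-911/30) = 4
r = (-154 - (-31)*(4)) / 30 = -1
q = (-31/2 - (7/2)*(-1) - (-25/8)*(4)) / (1/4) = 2
p = (20 - (6)*(2) - (4)*(-1) - (-7)*(4)) / -8 = -5

(-5, 2, -1, 4)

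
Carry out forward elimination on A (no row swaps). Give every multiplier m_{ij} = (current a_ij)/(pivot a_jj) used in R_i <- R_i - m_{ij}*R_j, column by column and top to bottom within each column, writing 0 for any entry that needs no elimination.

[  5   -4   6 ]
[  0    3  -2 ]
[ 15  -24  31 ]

Forward elimination:
R2: entry in column 1 is already 0 -> m_{21} = 0 (no row operation needed)
R3 <- R3 - (3)*R1:  [   0  -12   13 ]
R3 <- R3 - (-4)*R2:  [ 0  0  5 ]
Multipliers (in order of application): m_{21} = 0, m_{31} = 3, m_{32} = -4

multipliers: 0, 3, -4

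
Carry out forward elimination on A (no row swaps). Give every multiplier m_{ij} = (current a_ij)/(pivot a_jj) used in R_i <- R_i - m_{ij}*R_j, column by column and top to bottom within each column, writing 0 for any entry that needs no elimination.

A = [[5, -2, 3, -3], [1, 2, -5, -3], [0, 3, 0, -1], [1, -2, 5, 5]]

multipliers: 1/5, 0, 1/5, 5/4, -2/3, 2/21

Forward elimination:
R2 <- R2 - (1/5)*R1:  [     0   12/5  -28/5  -12/5 ]
R3: entry in column 1 is already 0 -> m_{31} = 0 (no row operation needed)
R4 <- R4 - (1/5)*R1:  [    0  -8/5  22/5  28/5 ]
R3 <- R3 - (5/4)*R2:  [ 0  0  7  2 ]
R4 <- R4 - (-2/3)*R2:  [   0    0  2/3    4 ]
R4 <- R4 - (2/21)*R3:  [     0      0      0  80/21 ]
Multipliers (in order of application): m_{21} = 1/5, m_{31} = 0, m_{41} = 1/5, m_{32} = 5/4, m_{42} = -2/3, m_{43} = 2/21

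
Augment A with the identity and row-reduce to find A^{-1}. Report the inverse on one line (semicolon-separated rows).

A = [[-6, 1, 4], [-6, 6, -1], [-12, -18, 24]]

Gauss-Jordan on [A | I]:
R1 <- (1/-6)*R1:  [    1  -1/6  -2/3  |  -1/6     0     0 ]
R2 <- R2 - (-6)*R1:  [  0   5  -5  |  -1   1   0 ]
R3 <- R3 - (-12)*R1:  [   0  -20   16  |   -2    0    1 ]
R2 <- (1/5)*R2:  [    0     1    -1  |  -1/5   1/5     0 ]
R1 <- R1 - (-1/6)*R2:  [    1     0  -5/6  |  -1/5  1/30     0 ]
R3 <- R3 - (-20)*R2:  [  0   0  -4  |  -6   4   1 ]
R3 <- (1/-4)*R3:  [    0     0     1  |   3/2    -1  -1/4 ]
R1 <- R1 - (-5/6)*R3:  [     1      0      0  |  21/20   -4/5  -5/24 ]
R2 <- R2 - (-1)*R3:  [     0      1      0  |  13/10   -4/5   -1/4 ]
Right block of [I | A^{-1}] is the inverse:
[ 21/20  -4/5  -5/24 ]
[ 13/10  -4/5   -1/4 ]
[   3/2    -1   -1/4 ]

inverse = [21/20 -4/5 -5/24; 13/10 -4/5 -1/4; 3/2 -1 -1/4]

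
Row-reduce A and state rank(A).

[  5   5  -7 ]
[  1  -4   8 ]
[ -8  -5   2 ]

rank(A) = 3

Row reduction:
R2 <- R2 - (1/5)*R1:  [    0    -5  47/5 ]
R3 <- R3 - (-8/5)*R1:  [     0      3  -46/5 ]
R3 <- R3 - (-3/5)*R2:  [      0       0  -89/25 ]
Row echelon form:
[ 5   5      -7 ]
[ 0  -5    47/5 ]
[ 0   0  -89/25 ]
Nonzero rows / pivot columns: 3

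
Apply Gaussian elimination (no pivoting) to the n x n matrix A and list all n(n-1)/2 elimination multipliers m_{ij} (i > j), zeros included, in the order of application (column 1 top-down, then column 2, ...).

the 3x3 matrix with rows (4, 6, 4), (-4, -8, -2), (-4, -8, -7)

multipliers: -1, -1, 1

Forward elimination:
R2 <- R2 - (-1)*R1:  [  0  -2   2 ]
R3 <- R3 - (-1)*R1:  [  0  -2  -3 ]
R3 <- R3 - (1)*R2:  [  0   0  -5 ]
Multipliers (in order of application): m_{21} = -1, m_{31} = -1, m_{32} = 1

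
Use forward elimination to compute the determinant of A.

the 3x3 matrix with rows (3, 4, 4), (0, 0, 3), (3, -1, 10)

Forward elimination:
R3 <- R3 - (1)*R1:  [  0  -5   6 ]
R2 <-> R3   (pivot in column 2 was zero)
[ 3   4  4 ]
[ 0  -5  6 ]
[ 0   0  3 ]
Upper-triangular form:
[ 3   4  4 ]
[ 0  -5  6 ]
[ 0   0  3 ]
det(A) = (-1)^1 * (3) * (-5) * (3) = 45  (1 row swap -> sign -1)

det(A) = 45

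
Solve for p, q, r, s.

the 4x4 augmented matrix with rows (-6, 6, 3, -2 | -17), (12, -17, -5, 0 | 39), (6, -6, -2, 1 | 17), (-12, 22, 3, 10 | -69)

Forward elimination on [A|b]:
R2 <- R2 - (-2)*R1:  [  0  -5   1  -4   5 ]
R3 <- R3 - (-1)*R1:  [  0   0   1  -1   0 ]
R4 <- R4 - (2)*R1:  [   0   10   -3   14  -35 ]
R4 <- R4 - (-2)*R2:  [   0    0   -1    6  -25 ]
R4 <- R4 - (-1)*R3:  [   0    0    0    5  -25 ]
Row echelon form:
[ -6   6  3  -2  |  -17 ]
[  0  -5  1  -4  |    5 ]
[  0   0  1  -1  |    0 ]
[  0   0  0   5  |  -25 ]
Back-substitution:
s = (-25) / 5 = -5
r = (0 - (-1)*(-5)) / 1 = -5
q = (5 - (1)*(-5) - (-4)*(-5)) / -5 = 2
p = (-17 - (6)*(2) - (3)*(-5) - (-2)*(-5)) / -6 = 4

(4, 2, -5, -5)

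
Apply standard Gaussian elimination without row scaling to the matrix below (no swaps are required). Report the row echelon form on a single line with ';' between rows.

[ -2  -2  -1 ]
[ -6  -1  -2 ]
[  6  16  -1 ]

Forward elimination:
R2 <- R2 - (3)*R1:  [ 0  5  1 ]
R3 <- R3 - (-3)*R1:  [  0  10  -4 ]
R3 <- R3 - (2)*R2:  [  0   0  -6 ]
Row echelon form:
[ -2  -2  -1 ]
[  0   5   1 ]
[  0   0  -6 ]

REF = [-2 -2 -1; 0 5 1; 0 0 -6]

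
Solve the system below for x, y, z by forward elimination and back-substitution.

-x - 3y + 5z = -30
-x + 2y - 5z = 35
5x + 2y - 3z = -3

Forward elimination on [A|b]:
R2 <- R2 - (1)*R1:  [   0    5  -10   65 ]
R3 <- R3 - (-5)*R1:  [    0   -13    22  -153 ]
R3 <- R3 - (-13/5)*R2:  [  0   0  -4  16 ]
Row echelon form:
[ -1  -3    5  |  -30 ]
[  0   5  -10  |   65 ]
[  0   0   -4  |   16 ]
Back-substitution:
z = (16) / -4 = -4
y = (65 - (-10)*(-4)) / 5 = 5
x = (-30 - (-3)*(5) - (5)*(-4)) / -1 = -5

(-5, 5, -4)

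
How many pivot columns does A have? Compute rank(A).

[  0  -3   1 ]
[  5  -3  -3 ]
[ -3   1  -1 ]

Row reduction:
R1 <-> R2   (pivot in column 1 was zero)
[  5  -3  -3 ]
[  0  -3   1 ]
[ -3   1  -1 ]
R3 <- R3 - (-3/5)*R1:  [     0   -4/5  -14/5 ]
R3 <- R3 - (4/15)*R2:  [      0       0  -46/15 ]
Row echelon form:
[ 5  -3      -3 ]
[ 0  -3       1 ]
[ 0   0  -46/15 ]
Nonzero rows / pivot columns: 3

rank(A) = 3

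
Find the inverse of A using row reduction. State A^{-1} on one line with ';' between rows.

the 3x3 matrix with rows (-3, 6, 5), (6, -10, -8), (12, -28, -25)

Gauss-Jordan on [A | I]:
R1 <- (1/-3)*R1:  [    1    -2  -5/3  |  -1/3     0     0 ]
R2 <- R2 - (6)*R1:  [ 0  2  2  |  2  1  0 ]
R3 <- R3 - (12)*R1:  [  0  -4  -5  |   4   0   1 ]
R2 <- (1/2)*R2:  [   0    1    1  |    1  1/2    0 ]
R1 <- R1 - (-2)*R2:  [   1    0  1/3  |  5/3    1    0 ]
R3 <- R3 - (-4)*R2:  [  0   0  -1  |   8   2   1 ]
R3 <- (1/-1)*R3:  [  0   0   1  |  -8  -2  -1 ]
R1 <- R1 - (1/3)*R3:  [    1     0     0  |  13/3   5/3   1/3 ]
R2 <- R2 - (1)*R3:  [   0    1    0  |    9  5/2    1 ]
Right block of [I | A^{-1}] is the inverse:
[ 13/3  5/3  1/3 ]
[    9  5/2    1 ]
[   -8   -2   -1 ]

inverse = [13/3 5/3 1/3; 9 5/2 1; -8 -2 -1]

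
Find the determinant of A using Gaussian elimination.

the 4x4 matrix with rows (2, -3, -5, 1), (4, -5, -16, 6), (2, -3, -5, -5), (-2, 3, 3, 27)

Forward elimination:
R2 <- R2 - (2)*R1:  [  0   1  -6   4 ]
R3 <- R3 - (1)*R1:  [  0   0   0  -6 ]
R4 <- R4 - (-1)*R1:  [  0   0  -2  28 ]
R3 <-> R4   (pivot in column 3 was zero)
[ 2  -3  -5   1 ]
[ 0   1  -6   4 ]
[ 0   0  -2  28 ]
[ 0   0   0  -6 ]
Upper-triangular form:
[ 2  -3  -5   1 ]
[ 0   1  -6   4 ]
[ 0   0  -2  28 ]
[ 0   0   0  -6 ]
det(A) = (-1)^1 * (2) * (1) * (-2) * (-6) = -24  (1 row swap -> sign -1)

det(A) = -24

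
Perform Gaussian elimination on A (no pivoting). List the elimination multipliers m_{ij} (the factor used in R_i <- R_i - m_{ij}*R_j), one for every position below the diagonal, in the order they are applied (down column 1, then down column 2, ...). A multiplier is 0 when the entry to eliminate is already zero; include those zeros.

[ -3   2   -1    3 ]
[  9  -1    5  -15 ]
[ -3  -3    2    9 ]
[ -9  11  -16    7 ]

multipliers: -3, 1, 3, -1, 1, -3

Forward elimination:
R2 <- R2 - (-3)*R1:  [  0   5   2  -6 ]
R3 <- R3 - (1)*R1:  [  0  -5   3   6 ]
R4 <- R4 - (3)*R1:  [   0    5  -13   -2 ]
R3 <- R3 - (-1)*R2:  [ 0  0  5  0 ]
R4 <- R4 - (1)*R2:  [   0    0  -15    4 ]
R4 <- R4 - (-3)*R3:  [ 0  0  0  4 ]
Multipliers (in order of application): m_{21} = -3, m_{31} = 1, m_{41} = 3, m_{32} = -1, m_{42} = 1, m_{43} = -3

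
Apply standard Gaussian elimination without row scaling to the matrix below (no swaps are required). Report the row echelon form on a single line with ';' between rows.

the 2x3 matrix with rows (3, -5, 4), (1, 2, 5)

REF = [3 -5 4; 0 11/3 11/3]

Forward elimination:
R2 <- R2 - (1/3)*R1:  [    0  11/3  11/3 ]
Row echelon form:
[ 3    -5     4 ]
[ 0  11/3  11/3 ]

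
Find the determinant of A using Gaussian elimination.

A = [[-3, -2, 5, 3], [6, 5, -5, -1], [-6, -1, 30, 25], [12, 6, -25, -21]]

Forward elimination:
R2 <- R2 - (-2)*R1:  [ 0  1  5  5 ]
R3 <- R3 - (2)*R1:  [  0   3  20  19 ]
R4 <- R4 - (-4)*R1:  [  0  -2  -5  -9 ]
R3 <- R3 - (3)*R2:  [ 0  0  5  4 ]
R4 <- R4 - (-2)*R2:  [ 0  0  5  1 ]
R4 <- R4 - (1)*R3:  [  0   0   0  -3 ]
Upper-triangular form:
[ -3  -2  5   3 ]
[  0   1  5   5 ]
[  0   0  5   4 ]
[  0   0  0  -3 ]
det(A) = (-1)^0 * (-3) * (1) * (5) * (-3) = 45  (0 row swaps -> sign +1)

det(A) = 45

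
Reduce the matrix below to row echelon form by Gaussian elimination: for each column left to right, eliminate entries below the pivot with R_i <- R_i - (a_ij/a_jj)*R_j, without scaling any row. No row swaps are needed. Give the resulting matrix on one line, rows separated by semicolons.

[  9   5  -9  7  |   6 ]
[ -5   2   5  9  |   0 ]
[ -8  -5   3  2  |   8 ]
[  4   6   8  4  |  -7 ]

REF = [9 5 -9 7 6; 0 43/9 0 116/9 10/3; 0 0 -5 418/43 590/43; 0 0 0 3016/215 887/43]

Forward elimination:
R2 <- R2 - (-5/9)*R1:  [     0   43/9      0  116/9   10/3 ]
R3 <- R3 - (-8/9)*R1:  [    0  -5/9    -5  74/9  40/3 ]
R4 <- R4 - (4/9)*R1:  [     0   34/9     12    8/9  -29/3 ]
R3 <- R3 - (-5/43)*R2:  [      0       0      -5  418/43  590/43 ]
R4 <- R4 - (34/43)*R2:  [       0        0       12  -400/43  -529/43 ]
R4 <- R4 - (-12/5)*R3:  [        0         0         0  3016/215    887/43 ]
Row echelon form:
[ 9     5  -9         7  |       6 ]
[ 0  43/9   0     116/9  |    10/3 ]
[ 0     0  -5    418/43  |  590/43 ]
[ 0     0   0  3016/215  |  887/43 ]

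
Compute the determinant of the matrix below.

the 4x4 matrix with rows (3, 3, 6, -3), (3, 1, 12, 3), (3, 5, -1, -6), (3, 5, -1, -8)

det(A) = -12

Forward elimination:
R2 <- R2 - (1)*R1:  [  0  -2   6   6 ]
R3 <- R3 - (1)*R1:  [  0   2  -7  -3 ]
R4 <- R4 - (1)*R1:  [  0   2  -7  -5 ]
R3 <- R3 - (-1)*R2:  [  0   0  -1   3 ]
R4 <- R4 - (-1)*R2:  [  0   0  -1   1 ]
R4 <- R4 - (1)*R3:  [  0   0   0  -2 ]
Upper-triangular form:
[ 3   3   6  -3 ]
[ 0  -2   6   6 ]
[ 0   0  -1   3 ]
[ 0   0   0  -2 ]
det(A) = (-1)^0 * (3) * (-2) * (-1) * (-2) = -12  (0 row swaps -> sign +1)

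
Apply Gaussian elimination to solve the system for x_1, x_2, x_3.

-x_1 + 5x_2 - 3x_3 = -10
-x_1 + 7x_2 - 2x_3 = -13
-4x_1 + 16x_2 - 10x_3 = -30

(-3, -2, 1)

Forward elimination on [A|b]:
R2 <- R2 - (1)*R1:  [  0   2   1  -3 ]
R3 <- R3 - (4)*R1:  [  0  -4   2  10 ]
R3 <- R3 - (-2)*R2:  [ 0  0  4  4 ]
Row echelon form:
[ -1  5  -3  |  -10 ]
[  0  2   1  |   -3 ]
[  0  0   4  |    4 ]
Back-substitution:
x_3 = (4) / 4 = 1
x_2 = (-3 - (1)*(1)) / 2 = -2
x_1 = (-10 - (5)*(-2) - (-3)*(1)) / -1 = -3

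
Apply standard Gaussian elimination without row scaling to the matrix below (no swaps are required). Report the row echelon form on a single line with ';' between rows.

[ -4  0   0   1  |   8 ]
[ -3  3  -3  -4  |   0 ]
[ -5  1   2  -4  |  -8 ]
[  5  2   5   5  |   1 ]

REF = [-4 0 0 1 8; 0 3 -3 -19/4 -6; 0 0 3 -11/3 -16; 0 0 0 647/36 157/3]

Forward elimination:
R2 <- R2 - (3/4)*R1:  [     0      3     -3  -19/4     -6 ]
R3 <- R3 - (5/4)*R1:  [     0      1      2  -21/4    -18 ]
R4 <- R4 - (-5/4)*R1:  [    0     2     5  25/4    11 ]
R3 <- R3 - (1/3)*R2:  [     0      0      3  -11/3    -16 ]
R4 <- R4 - (2/3)*R2:  [      0       0       7  113/12      15 ]
R4 <- R4 - (7/3)*R3:  [      0       0       0  647/36   157/3 ]
Row echelon form:
[ -4  0   0       1  |      8 ]
[  0  3  -3   -19/4  |     -6 ]
[  0  0   3   -11/3  |    -16 ]
[  0  0   0  647/36  |  157/3 ]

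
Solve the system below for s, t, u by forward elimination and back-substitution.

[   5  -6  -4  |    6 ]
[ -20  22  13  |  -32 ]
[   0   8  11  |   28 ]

(2, -2, 4)

Forward elimination on [A|b]:
R2 <- R2 - (-4)*R1:  [  0  -2  -3  -8 ]
R3 <- R3 - (-4)*R2:  [  0   0  -1  -4 ]
Row echelon form:
[ 5  -6  -4  |   6 ]
[ 0  -2  -3  |  -8 ]
[ 0   0  -1  |  -4 ]
Back-substitution:
u = (-4) / -1 = 4
t = (-8 - (-3)*(4)) / -2 = -2
s = (6 - (-6)*(-2) - (-4)*(4)) / 5 = 2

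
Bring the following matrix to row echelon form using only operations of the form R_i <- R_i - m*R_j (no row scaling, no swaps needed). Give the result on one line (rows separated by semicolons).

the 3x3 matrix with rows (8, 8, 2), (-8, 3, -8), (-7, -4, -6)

REF = [8 8 2; 0 11 -6; 0 0 -115/44]

Forward elimination:
R2 <- R2 - (-1)*R1:  [  0  11  -6 ]
R3 <- R3 - (-7/8)*R1:  [     0      3  -17/4 ]
R3 <- R3 - (3/11)*R2:  [       0        0  -115/44 ]
Row echelon form:
[ 8   8        2 ]
[ 0  11       -6 ]
[ 0   0  -115/44 ]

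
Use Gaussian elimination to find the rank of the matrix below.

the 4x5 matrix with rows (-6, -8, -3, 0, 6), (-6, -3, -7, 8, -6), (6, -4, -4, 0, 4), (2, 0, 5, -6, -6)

Row reduction:
R2 <- R2 - (1)*R1:  [   0    5   -4    8  -12 ]
R3 <- R3 - (-1)*R1:  [   0  -12   -7    0   10 ]
R4 <- R4 - (-1/3)*R1:  [    0  -8/3     4    -6    -4 ]
R3 <- R3 - (-12/5)*R2:  [     0      0  -83/5   96/5  -94/5 ]
R4 <- R4 - (-8/15)*R2:  [      0       0   28/15  -26/15   -52/5 ]
R4 <- R4 - (-28/249)*R3:  [         0          0          0    106/249  -3116/249 ]
Row echelon form:
[ -6  -8     -3        0          6 ]
[  0   5     -4        8        -12 ]
[  0   0  -83/5     96/5      -94/5 ]
[  0   0      0  106/249  -3116/249 ]
Nonzero rows / pivot columns: 4

rank(A) = 4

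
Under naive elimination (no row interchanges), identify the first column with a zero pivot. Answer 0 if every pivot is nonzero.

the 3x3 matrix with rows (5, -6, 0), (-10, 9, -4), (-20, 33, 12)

Naive forward elimination:
R2 <- R2 - (-2)*R1:  [  0  -3  -4 ]
R3 <- R3 - (-4)*R1:  [  0   9  12 ]
R3 <- R3 - (-3)*R2:  [ 0  0  0 ]
Matrix at this point:
[ 5  -6   0 ]
[ 0  -3  -4 ]
[ 0   0   0 ]
Pivot entry (3,3) in the last row is zero and there are no rows below to swap with -> zero pivot in column 3 (A is singular).

first zero-pivot column = 3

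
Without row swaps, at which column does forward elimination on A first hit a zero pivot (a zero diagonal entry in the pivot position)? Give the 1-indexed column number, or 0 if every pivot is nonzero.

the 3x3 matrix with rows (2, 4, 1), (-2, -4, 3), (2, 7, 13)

first zero-pivot column = 2

Naive forward elimination:
R2 <- R2 - (-1)*R1:  [ 0  0  4 ]
R3 <- R3 - (1)*R1:  [  0   3  12 ]
Matrix at this point:
[ 2  4   1 ]
[ 0  0   4 ]
[ 0  3  12 ]
Pivot entry (2,2) is zero but row 3 has 3 in column 2 -> naive elimination stops; a row interchange (e.g. R2 <-> R3) would be required here.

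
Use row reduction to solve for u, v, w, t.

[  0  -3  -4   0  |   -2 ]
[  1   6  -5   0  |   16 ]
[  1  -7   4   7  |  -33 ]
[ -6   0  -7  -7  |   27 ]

Forward elimination on [A|b]:
R1 <-> R2   (pivot in column 1 was zero)
[  1   6  -5   0   16 ]
[  0  -3  -4   0   -2 ]
[  1  -7   4   7  -33 ]
[ -6   0  -7  -7   27 ]
R3 <- R3 - (1)*R1:  [   0  -13    9    7  -49 ]
R4 <- R4 - (-6)*R1:  [   0   36  -37   -7  123 ]
R3 <- R3 - (13/3)*R2:  [      0       0    79/3       7  -121/3 ]
R4 <- R4 - (-12)*R2:  [   0    0  -85   -7   99 ]
R4 <- R4 - (-255/79)*R3:  [        0         0         0   1232/79  -2464/79 ]
Row echelon form:
[ 1   6    -5        0  |        16 ]
[ 0  -3    -4        0  |        -2 ]
[ 0   0  79/3        7  |    -121/3 ]
[ 0   0     0  1232/79  |  -2464/79 ]
Back-substitution:
t = (-2464/79) / (1232/79) = -2
w = (-121/3 - (7)*(-2)) / (79/3) = -1
v = (-2 - (-4)*(-1)) / -3 = 2
u = (16 - (6)*(2) - (-5)*(-1)) / 1 = -1

(-1, 2, -1, -2)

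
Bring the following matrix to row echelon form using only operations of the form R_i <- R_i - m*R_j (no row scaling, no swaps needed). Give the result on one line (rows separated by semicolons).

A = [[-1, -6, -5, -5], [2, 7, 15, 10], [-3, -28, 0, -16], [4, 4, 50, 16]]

REF = [-1 -6 -5 -5; 0 -5 5 0; 0 0 5 -1; 0 0 0 -2]

Forward elimination:
R2 <- R2 - (-2)*R1:  [  0  -5   5   0 ]
R3 <- R3 - (3)*R1:  [   0  -10   15   -1 ]
R4 <- R4 - (-4)*R1:  [   0  -20   30   -4 ]
R3 <- R3 - (2)*R2:  [  0   0   5  -1 ]
R4 <- R4 - (4)*R2:  [  0   0  10  -4 ]
R4 <- R4 - (2)*R3:  [  0   0   0  -2 ]
Row echelon form:
[ -1  -6  -5  -5 ]
[  0  -5   5   0 ]
[  0   0   5  -1 ]
[  0   0   0  -2 ]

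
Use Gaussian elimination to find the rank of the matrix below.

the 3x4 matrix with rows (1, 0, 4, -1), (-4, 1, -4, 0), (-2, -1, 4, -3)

rank(A) = 3

Row reduction:
R2 <- R2 - (-4)*R1:  [  0   1  12  -4 ]
R3 <- R3 - (-2)*R1:  [  0  -1  12  -5 ]
R3 <- R3 - (-1)*R2:  [  0   0  24  -9 ]
Row echelon form:
[ 1  0   4  -1 ]
[ 0  1  12  -4 ]
[ 0  0  24  -9 ]
Nonzero rows / pivot columns: 3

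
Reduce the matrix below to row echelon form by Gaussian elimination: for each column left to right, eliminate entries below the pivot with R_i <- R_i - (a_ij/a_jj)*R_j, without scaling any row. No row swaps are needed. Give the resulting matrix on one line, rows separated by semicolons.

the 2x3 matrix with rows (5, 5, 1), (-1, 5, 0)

Forward elimination:
R2 <- R2 - (-1/5)*R1:  [   0    6  1/5 ]
Row echelon form:
[ 5  5    1 ]
[ 0  6  1/5 ]

REF = [5 5 1; 0 6 1/5]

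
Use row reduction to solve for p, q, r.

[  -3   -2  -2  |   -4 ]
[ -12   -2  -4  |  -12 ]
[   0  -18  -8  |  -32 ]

Forward elimination on [A|b]:
R2 <- R2 - (4)*R1:  [ 0  6  4  4 ]
R3 <- R3 - (-3)*R2:  [   0    0    4  -20 ]
Row echelon form:
[ -3  -2  -2  |   -4 ]
[  0   6   4  |    4 ]
[  0   0   4  |  -20 ]
Back-substitution:
r = (-20) / 4 = -5
q = (4 - (4)*(-5)) / 6 = 4
p = (-4 - (-2)*(4) - (-2)*(-5)) / -3 = 2

(2, 4, -5)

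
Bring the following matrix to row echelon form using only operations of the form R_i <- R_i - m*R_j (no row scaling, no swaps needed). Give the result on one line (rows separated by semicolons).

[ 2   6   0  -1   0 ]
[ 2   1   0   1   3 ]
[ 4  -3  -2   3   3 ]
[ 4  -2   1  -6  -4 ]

REF = [2 6 0 -1 0; 0 -5 0 2 3; 0 0 -2 -1 -6; 0 0 0 -101/10 -77/5]

Forward elimination:
R2 <- R2 - (1)*R1:  [  0  -5   0   2   3 ]
R3 <- R3 - (2)*R1:  [   0  -15   -2    5    3 ]
R4 <- R4 - (2)*R1:  [   0  -14    1   -4   -4 ]
R3 <- R3 - (3)*R2:  [  0   0  -2  -1  -6 ]
R4 <- R4 - (14/5)*R2:  [     0      0      1  -48/5  -62/5 ]
R4 <- R4 - (-1/2)*R3:  [       0        0        0  -101/10    -77/5 ]
Row echelon form:
[ 2   6   0       -1      0 ]
[ 0  -5   0        2      3 ]
[ 0   0  -2       -1     -6 ]
[ 0   0   0  -101/10  -77/5 ]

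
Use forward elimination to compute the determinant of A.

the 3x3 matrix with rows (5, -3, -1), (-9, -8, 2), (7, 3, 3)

Forward elimination:
R2 <- R2 - (-9/5)*R1:  [     0  -67/5    1/5 ]
R3 <- R3 - (7/5)*R1:  [    0  36/5  22/5 ]
R3 <- R3 - (-36/67)*R2:  [      0       0  302/67 ]
Upper-triangular form:
[ 5     -3      -1 ]
[ 0  -67/5     1/5 ]
[ 0      0  302/67 ]
det(A) = (-1)^0 * (5) * (-67/5) * (302/67) = -302  (0 row swaps -> sign +1)

det(A) = -302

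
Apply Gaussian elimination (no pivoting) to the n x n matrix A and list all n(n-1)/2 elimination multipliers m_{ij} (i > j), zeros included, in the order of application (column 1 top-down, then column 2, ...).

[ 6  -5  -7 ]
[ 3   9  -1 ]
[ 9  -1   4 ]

multipliers: 1/2, 3/2, 13/23

Forward elimination:
R2 <- R2 - (1/2)*R1:  [    0  23/2   5/2 ]
R3 <- R3 - (3/2)*R1:  [    0  13/2  29/2 ]
R3 <- R3 - (13/23)*R2:  [      0       0  301/23 ]
Multipliers (in order of application): m_{21} = 1/2, m_{31} = 3/2, m_{32} = 13/23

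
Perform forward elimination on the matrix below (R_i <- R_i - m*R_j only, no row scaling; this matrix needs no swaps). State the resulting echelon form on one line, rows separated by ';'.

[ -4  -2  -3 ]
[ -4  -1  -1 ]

REF = [-4 -2 -3; 0 1 2]

Forward elimination:
R2 <- R2 - (1)*R1:  [ 0  1  2 ]
Row echelon form:
[ -4  -2  -3 ]
[  0   1   2 ]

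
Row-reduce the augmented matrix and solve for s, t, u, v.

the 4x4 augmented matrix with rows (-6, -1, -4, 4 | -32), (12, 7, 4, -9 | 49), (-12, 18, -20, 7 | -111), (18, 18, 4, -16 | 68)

(2, 0, 4, -1)

Forward elimination on [A|b]:
R2 <- R2 - (-2)*R1:  [   0    5   -4   -1  -15 ]
R3 <- R3 - (2)*R1:  [   0   20  -12   -1  -47 ]
R4 <- R4 - (-3)*R1:  [   0   15   -8   -4  -28 ]
R3 <- R3 - (4)*R2:  [  0   0   4   3  13 ]
R4 <- R4 - (3)*R2:  [  0   0   4  -1  17 ]
R4 <- R4 - (1)*R3:  [  0   0   0  -4   4 ]
Row echelon form:
[ -6  -1  -4   4  |  -32 ]
[  0   5  -4  -1  |  -15 ]
[  0   0   4   3  |   13 ]
[  0   0   0  -4  |    4 ]
Back-substitution:
v = (4) / -4 = -1
u = (13 - (3)*(-1)) / 4 = 4
t = (-15 - (-4)*(4) - (-1)*(-1)) / 5 = 0
s = (-32 - (-1)*(0) - (-4)*(4) - (4)*(-1)) / -6 = 2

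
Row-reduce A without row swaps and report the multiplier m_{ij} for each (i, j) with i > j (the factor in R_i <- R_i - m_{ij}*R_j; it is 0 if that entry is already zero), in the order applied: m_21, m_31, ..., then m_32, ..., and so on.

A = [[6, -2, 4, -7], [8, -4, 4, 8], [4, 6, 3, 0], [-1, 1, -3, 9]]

multipliers: 4/3, 2/3, -1/6, -11/2, -1/2, 3/7

Forward elimination:
R2 <- R2 - (4/3)*R1:  [    0  -4/3  -4/3  52/3 ]
R3 <- R3 - (2/3)*R1:  [    0  22/3   1/3  14/3 ]
R4 <- R4 - (-1/6)*R1:  [    0   2/3  -7/3  47/6 ]
R3 <- R3 - (-11/2)*R2:  [   0    0   -7  100 ]
R4 <- R4 - (-1/2)*R2:  [    0     0    -3  33/2 ]
R4 <- R4 - (3/7)*R3:  [       0        0        0  -369/14 ]
Multipliers (in order of application): m_{21} = 4/3, m_{31} = 2/3, m_{41} = -1/6, m_{32} = -11/2, m_{42} = -1/2, m_{43} = 3/7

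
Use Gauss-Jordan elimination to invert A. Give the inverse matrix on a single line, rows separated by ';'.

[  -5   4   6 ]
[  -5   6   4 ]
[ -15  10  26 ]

Gauss-Jordan on [A | I]:
R1 <- (1/-5)*R1:  [    1  -4/5  -6/5  |  -1/5     0     0 ]
R2 <- R2 - (-5)*R1:  [  0   2  -2  |  -1   1   0 ]
R3 <- R3 - (-15)*R1:  [  0  -2   8  |  -3   0   1 ]
R2 <- (1/2)*R2:  [    0     1    -1  |  -1/2   1/2     0 ]
R1 <- R1 - (-4/5)*R2:  [    1     0    -2  |  -3/5   2/5     0 ]
R3 <- R3 - (-2)*R2:  [  0   0   6  |  -4   1   1 ]
R3 <- (1/6)*R3:  [    0     0     1  |  -2/3   1/6   1/6 ]
R1 <- R1 - (-2)*R3:  [      1       0       0  |  -29/15   11/15     1/3 ]
R2 <- R2 - (-1)*R3:  [    0     1     0  |  -7/6   2/3   1/6 ]
Right block of [I | A^{-1}] is the inverse:
[ -29/15  11/15  1/3 ]
[   -7/6    2/3  1/6 ]
[   -2/3    1/6  1/6 ]

inverse = [-29/15 11/15 1/3; -7/6 2/3 1/6; -2/3 1/6 1/6]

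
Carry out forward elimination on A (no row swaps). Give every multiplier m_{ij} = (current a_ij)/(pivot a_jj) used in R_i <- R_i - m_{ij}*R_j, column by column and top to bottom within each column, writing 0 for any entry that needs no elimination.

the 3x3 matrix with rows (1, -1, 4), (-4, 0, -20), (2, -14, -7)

multipliers: -4, 2, 3

Forward elimination:
R2 <- R2 - (-4)*R1:  [  0  -4  -4 ]
R3 <- R3 - (2)*R1:  [   0  -12  -15 ]
R3 <- R3 - (3)*R2:  [  0   0  -3 ]
Multipliers (in order of application): m_{21} = -4, m_{31} = 2, m_{32} = 3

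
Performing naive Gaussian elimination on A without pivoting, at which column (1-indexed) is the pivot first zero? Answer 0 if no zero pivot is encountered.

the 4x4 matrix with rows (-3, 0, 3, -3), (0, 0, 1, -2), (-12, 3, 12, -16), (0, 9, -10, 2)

Naive forward elimination:
R3 <- R3 - (4)*R1:  [  0   3   0  -4 ]
Matrix at this point:
[ -3  0    3  -3 ]
[  0  0    1  -2 ]
[  0  3    0  -4 ]
[  0  9  -10   2 ]
Pivot entry (2,2) is zero but row 3 has 3 in column 2 -> naive elimination stops; a row interchange (e.g. R2 <-> R3) would be required here.

first zero-pivot column = 2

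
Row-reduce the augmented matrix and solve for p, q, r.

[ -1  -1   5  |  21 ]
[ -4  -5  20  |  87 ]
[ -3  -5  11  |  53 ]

Forward elimination on [A|b]:
R2 <- R2 - (4)*R1:  [  0  -1   0   3 ]
R3 <- R3 - (3)*R1:  [   0   -2   -4  -10 ]
R3 <- R3 - (2)*R2:  [   0    0   -4  -16 ]
Row echelon form:
[ -1  -1   5  |   21 ]
[  0  -1   0  |    3 ]
[  0   0  -4  |  -16 ]
Back-substitution:
r = (-16) / -4 = 4
q = (3) / -1 = -3
p = (21 - (-1)*(-3) - (5)*(4)) / -1 = 2

(2, -3, 4)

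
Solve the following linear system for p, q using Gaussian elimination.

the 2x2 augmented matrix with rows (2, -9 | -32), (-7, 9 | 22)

Forward elimination on [A|b]:
R2 <- R2 - (-7/2)*R1:  [     0  -45/2    -90 ]
Row echelon form:
[ 2     -9  |  -32 ]
[ 0  -45/2  |  -90 ]
Back-substitution:
q = (-90) / (-45/2) = 4
p = (-32 - (-9)*(4)) / 2 = 2

(2, 4)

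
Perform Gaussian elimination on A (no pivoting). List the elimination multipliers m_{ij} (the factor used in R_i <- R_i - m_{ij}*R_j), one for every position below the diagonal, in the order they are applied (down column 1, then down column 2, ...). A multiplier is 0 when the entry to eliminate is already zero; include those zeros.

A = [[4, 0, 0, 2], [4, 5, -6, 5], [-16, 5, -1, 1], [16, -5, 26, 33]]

multipliers: 1, -4, 4, 1, -1, 4

Forward elimination:
R2 <- R2 - (1)*R1:  [  0   5  -6   3 ]
R3 <- R3 - (-4)*R1:  [  0   5  -1   9 ]
R4 <- R4 - (4)*R1:  [  0  -5  26  25 ]
R3 <- R3 - (1)*R2:  [ 0  0  5  6 ]
R4 <- R4 - (-1)*R2:  [  0   0  20  28 ]
R4 <- R4 - (4)*R3:  [ 0  0  0  4 ]
Multipliers (in order of application): m_{21} = 1, m_{31} = -4, m_{41} = 4, m_{32} = 1, m_{42} = -1, m_{43} = 4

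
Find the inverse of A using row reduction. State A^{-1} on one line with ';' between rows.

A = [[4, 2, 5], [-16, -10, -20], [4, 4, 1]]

Gauss-Jordan on [A | I]:
R1 <- (1/4)*R1:  [   1  1/2  5/4  |  1/4    0    0 ]
R2 <- R2 - (-16)*R1:  [  0  -2   0  |   4   1   0 ]
R3 <- R3 - (4)*R1:  [  0   2  -4  |  -1   0   1 ]
R2 <- (1/-2)*R2:  [    0     1     0  |    -2  -1/2     0 ]
R1 <- R1 - (1/2)*R2:  [   1    0  5/4  |  5/4  1/4    0 ]
R3 <- R3 - (2)*R2:  [  0   0  -4  |   3   1   1 ]
R3 <- (1/-4)*R3:  [    0     0     1  |  -3/4  -1/4  -1/4 ]
R1 <- R1 - (5/4)*R3:  [     1      0      0  |  35/16   9/16   5/16 ]
Right block of [I | A^{-1}] is the inverse:
[ 35/16  9/16  5/16 ]
[    -2  -1/2     0 ]
[  -3/4  -1/4  -1/4 ]

inverse = [35/16 9/16 5/16; -2 -1/2 0; -3/4 -1/4 -1/4]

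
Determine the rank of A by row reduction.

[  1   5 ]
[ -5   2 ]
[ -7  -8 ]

Row reduction:
R2 <- R2 - (-5)*R1:  [  0  27 ]
R3 <- R3 - (-7)*R1:  [  0  27 ]
R3 <- R3 - (1)*R2:  [ 0  0 ]
Row echelon form:
[ 1   5 ]
[ 0  27 ]
[ 0   0 ]
Nonzero rows / pivot columns: 2

rank(A) = 2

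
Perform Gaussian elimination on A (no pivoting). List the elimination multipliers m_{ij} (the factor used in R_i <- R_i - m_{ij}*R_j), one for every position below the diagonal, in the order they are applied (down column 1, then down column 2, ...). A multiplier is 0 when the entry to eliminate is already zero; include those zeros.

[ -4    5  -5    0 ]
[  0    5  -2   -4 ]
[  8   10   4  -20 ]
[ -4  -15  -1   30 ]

multipliers: 0, -2, 1, 4, -4, -2

Forward elimination:
R2: entry in column 1 is already 0 -> m_{21} = 0 (no row operation needed)
R3 <- R3 - (-2)*R1:  [   0   20   -6  -20 ]
R4 <- R4 - (1)*R1:  [   0  -20    4   30 ]
R3 <- R3 - (4)*R2:  [  0   0   2  -4 ]
R4 <- R4 - (-4)*R2:  [  0   0  -4  14 ]
R4 <- R4 - (-2)*R3:  [ 0  0  0  6 ]
Multipliers (in order of application): m_{21} = 0, m_{31} = -2, m_{41} = 1, m_{32} = 4, m_{42} = -4, m_{43} = -2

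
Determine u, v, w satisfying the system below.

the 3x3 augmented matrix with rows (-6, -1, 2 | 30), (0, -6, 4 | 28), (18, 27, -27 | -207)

Forward elimination on [A|b]:
R3 <- R3 - (-3)*R1:  [    0    24   -21  -117 ]
R3 <- R3 - (-4)*R2:  [  0   0  -5  -5 ]
Row echelon form:
[ -6  -1   2  |  30 ]
[  0  -6   4  |  28 ]
[  0   0  -5  |  -5 ]
Back-substitution:
w = (-5) / -5 = 1
v = (28 - (4)*(1)) / -6 = -4
u = (30 - (-1)*(-4) - (2)*(1)) / -6 = -4

(-4, -4, 1)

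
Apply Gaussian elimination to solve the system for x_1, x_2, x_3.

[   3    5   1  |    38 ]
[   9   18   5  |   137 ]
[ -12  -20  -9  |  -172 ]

Forward elimination on [A|b]:
R2 <- R2 - (3)*R1:  [  0   3   2  23 ]
R3 <- R3 - (-4)*R1:  [   0    0   -5  -20 ]
Row echelon form:
[ 3  5   1  |   38 ]
[ 0  3   2  |   23 ]
[ 0  0  -5  |  -20 ]
Back-substitution:
x_3 = (-20) / -5 = 4
x_2 = (23 - (2)*(4)) / 3 = 5
x_1 = (38 - (5)*(5) - (1)*(4)) / 3 = 3

(3, 5, 4)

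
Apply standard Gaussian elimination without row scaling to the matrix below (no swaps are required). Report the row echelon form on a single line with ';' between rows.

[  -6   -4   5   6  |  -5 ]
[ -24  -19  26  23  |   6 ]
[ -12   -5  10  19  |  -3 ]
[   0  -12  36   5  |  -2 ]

Forward elimination:
R2 <- R2 - (4)*R1:  [  0  -3   6  -1  26 ]
R3 <- R3 - (2)*R1:  [ 0  3  0  7  7 ]
R3 <- R3 - (-1)*R2:  [  0   0   6   6  33 ]
R4 <- R4 - (4)*R2:  [    0     0    12     9  -106 ]
R4 <- R4 - (2)*R3:  [    0     0     0    -3  -172 ]
Row echelon form:
[ -6  -4  5   6  |    -5 ]
[  0  -3  6  -1  |    26 ]
[  0   0  6   6  |    33 ]
[  0   0  0  -3  |  -172 ]

REF = [-6 -4 5 6 -5; 0 -3 6 -1 26; 0 0 6 6 33; 0 0 0 -3 -172]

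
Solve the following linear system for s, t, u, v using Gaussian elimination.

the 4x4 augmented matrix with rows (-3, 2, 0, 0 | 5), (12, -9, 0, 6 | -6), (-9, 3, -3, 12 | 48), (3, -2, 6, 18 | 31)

Forward elimination on [A|b]:
R2 <- R2 - (-4)*R1:  [  0  -1   0   6  14 ]
R3 <- R3 - (3)*R1:  [  0  -3  -3  12  33 ]
R4 <- R4 - (-1)*R1:  [  0   0   6  18  36 ]
R3 <- R3 - (3)*R2:  [  0   0  -3  -6  -9 ]
R4 <- R4 - (-2)*R3:  [  0   0   0   6  18 ]
Row echelon form:
[ -3   2   0   0  |   5 ]
[  0  -1   0   6  |  14 ]
[  0   0  -3  -6  |  -9 ]
[  0   0   0   6  |  18 ]
Back-substitution:
v = (18) / 6 = 3
u = (-9 - (-6)*(3)) / -3 = -3
t = (14 - (6)*(3)) / -1 = 4
s = (5 - (2)*(4)) / -3 = 1

(1, 4, -3, 3)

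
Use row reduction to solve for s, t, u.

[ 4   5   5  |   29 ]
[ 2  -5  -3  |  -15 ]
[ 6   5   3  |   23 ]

(1, 1, 4)

Forward elimination on [A|b]:
R2 <- R2 - (1/2)*R1:  [     0  -15/2  -11/2  -59/2 ]
R3 <- R3 - (3/2)*R1:  [     0   -5/2   -9/2  -41/2 ]
R3 <- R3 - (1/3)*R2:  [     0      0   -8/3  -32/3 ]
Row echelon form:
[ 4      5      5  |     29 ]
[ 0  -15/2  -11/2  |  -59/2 ]
[ 0      0   -8/3  |  -32/3 ]
Back-substitution:
u = (-32/3) / (-8/3) = 4
t = (-59/2 - (-11/2)*(4)) / (-15/2) = 1
s = (29 - (5)*(1) - (5)*(4)) / 4 = 1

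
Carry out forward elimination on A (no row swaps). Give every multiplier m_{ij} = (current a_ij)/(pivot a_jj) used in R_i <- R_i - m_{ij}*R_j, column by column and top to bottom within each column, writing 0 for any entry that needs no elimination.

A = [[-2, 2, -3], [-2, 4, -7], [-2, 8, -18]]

Forward elimination:
R2 <- R2 - (1)*R1:  [  0   2  -4 ]
R3 <- R3 - (1)*R1:  [   0    6  -15 ]
R3 <- R3 - (3)*R2:  [  0   0  -3 ]
Multipliers (in order of application): m_{21} = 1, m_{31} = 1, m_{32} = 3

multipliers: 1, 1, 3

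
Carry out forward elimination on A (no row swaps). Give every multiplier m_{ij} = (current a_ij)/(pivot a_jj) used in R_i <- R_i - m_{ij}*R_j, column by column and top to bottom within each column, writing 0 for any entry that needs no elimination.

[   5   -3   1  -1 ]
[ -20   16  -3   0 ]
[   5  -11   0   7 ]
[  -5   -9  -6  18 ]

multipliers: -4, 1, -1, -2, -3, -2

Forward elimination:
R2 <- R2 - (-4)*R1:  [  0   4   1  -4 ]
R3 <- R3 - (1)*R1:  [  0  -8  -1   8 ]
R4 <- R4 - (-1)*R1:  [   0  -12   -5   17 ]
R3 <- R3 - (-2)*R2:  [ 0  0  1  0 ]
R4 <- R4 - (-3)*R2:  [  0   0  -2   5 ]
R4 <- R4 - (-2)*R3:  [ 0  0  0  5 ]
Multipliers (in order of application): m_{21} = -4, m_{31} = 1, m_{41} = -1, m_{32} = -2, m_{42} = -3, m_{43} = -2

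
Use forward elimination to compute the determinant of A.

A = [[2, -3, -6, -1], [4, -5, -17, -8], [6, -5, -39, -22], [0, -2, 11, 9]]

det(A) = -4

Forward elimination:
R2 <- R2 - (2)*R1:  [  0   1  -5  -6 ]
R3 <- R3 - (3)*R1:  [   0    4  -21  -19 ]
R3 <- R3 - (4)*R2:  [  0   0  -1   5 ]
R4 <- R4 - (-2)*R2:  [  0   0   1  -3 ]
R4 <- R4 - (-1)*R3:  [ 0  0  0  2 ]
Upper-triangular form:
[ 2  -3  -6  -1 ]
[ 0   1  -5  -6 ]
[ 0   0  -1   5 ]
[ 0   0   0   2 ]
det(A) = (-1)^0 * (2) * (1) * (-1) * (2) = -4  (0 row swaps -> sign +1)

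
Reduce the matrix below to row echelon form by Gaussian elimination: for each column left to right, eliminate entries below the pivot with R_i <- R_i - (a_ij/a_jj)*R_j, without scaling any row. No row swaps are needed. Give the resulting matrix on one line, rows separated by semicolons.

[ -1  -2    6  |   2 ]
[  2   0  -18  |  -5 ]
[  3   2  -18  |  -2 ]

Forward elimination:
R2 <- R2 - (-2)*R1:  [  0  -4  -6  -1 ]
R3 <- R3 - (-3)*R1:  [  0  -4   0   4 ]
R3 <- R3 - (1)*R2:  [ 0  0  6  5 ]
Row echelon form:
[ -1  -2   6  |   2 ]
[  0  -4  -6  |  -1 ]
[  0   0   6  |   5 ]

REF = [-1 -2 6 2; 0 -4 -6 -1; 0 0 6 5]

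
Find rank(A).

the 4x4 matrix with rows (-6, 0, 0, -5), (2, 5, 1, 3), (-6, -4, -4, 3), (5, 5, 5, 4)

rank(A) = 4

Row reduction:
R2 <- R2 - (-1/3)*R1:  [   0    5    1  4/3 ]
R3 <- R3 - (1)*R1:  [  0  -4  -4   8 ]
R4 <- R4 - (-5/6)*R1:  [    0     5     5  -1/6 ]
R3 <- R3 - (-4/5)*R2:  [      0       0   -16/5  136/15 ]
R4 <- R4 - (1)*R2:  [    0     0     4  -3/2 ]
R4 <- R4 - (-5/4)*R3:  [    0     0     0  59/6 ]
Row echelon form:
[ -6  0      0      -5 ]
[  0  5      1     4/3 ]
[  0  0  -16/5  136/15 ]
[  0  0      0    59/6 ]
Nonzero rows / pivot columns: 4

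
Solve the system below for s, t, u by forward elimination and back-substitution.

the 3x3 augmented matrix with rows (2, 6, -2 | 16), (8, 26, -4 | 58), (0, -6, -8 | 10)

Forward elimination on [A|b]:
R2 <- R2 - (4)*R1:  [  0   2   4  -6 ]
R3 <- R3 - (-3)*R2:  [  0   0   4  -8 ]
Row echelon form:
[ 2  6  -2  |  16 ]
[ 0  2   4  |  -6 ]
[ 0  0   4  |  -8 ]
Back-substitution:
u = (-8) / 4 = -2
t = (-6 - (4)*(-2)) / 2 = 1
s = (16 - (6)*(1) - (-2)*(-2)) / 2 = 3

(3, 1, -2)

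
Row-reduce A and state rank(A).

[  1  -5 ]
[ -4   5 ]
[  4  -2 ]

rank(A) = 2

Row reduction:
R2 <- R2 - (-4)*R1:  [   0  -15 ]
R3 <- R3 - (4)*R1:  [  0  18 ]
R3 <- R3 - (-6/5)*R2:  [ 0  0 ]
Row echelon form:
[ 1   -5 ]
[ 0  -15 ]
[ 0    0 ]
Nonzero rows / pivot columns: 2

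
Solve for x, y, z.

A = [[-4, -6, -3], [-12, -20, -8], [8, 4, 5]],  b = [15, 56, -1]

Forward elimination on [A|b]:
R2 <- R2 - (3)*R1:  [  0  -2   1  11 ]
R3 <- R3 - (-2)*R1:  [  0  -8  -1  29 ]
R3 <- R3 - (4)*R2:  [   0    0   -5  -15 ]
Row echelon form:
[ -4  -6  -3  |   15 ]
[  0  -2   1  |   11 ]
[  0   0  -5  |  -15 ]
Back-substitution:
z = (-15) / -5 = 3
y = (11 - (1)*(3)) / -2 = -4
x = (15 - (-6)*(-4) - (-3)*(3)) / -4 = 0

(0, -4, 3)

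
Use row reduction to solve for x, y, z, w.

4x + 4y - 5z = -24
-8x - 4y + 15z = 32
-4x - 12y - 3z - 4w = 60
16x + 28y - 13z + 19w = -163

(-2, -4, 0, -1)

Forward elimination on [A|b]:
R2 <- R2 - (-2)*R1:  [   0    4    5    0  -16 ]
R3 <- R3 - (-1)*R1:  [  0  -8  -8  -4  36 ]
R4 <- R4 - (4)*R1:  [   0   12    7   19  -67 ]
R3 <- R3 - (-2)*R2:  [  0   0   2  -4   4 ]
R4 <- R4 - (3)*R2:  [   0    0   -8   19  -19 ]
R4 <- R4 - (-4)*R3:  [  0   0   0   3  -3 ]
Row echelon form:
[ 4  4  -5   0  |  -24 ]
[ 0  4   5   0  |  -16 ]
[ 0  0   2  -4  |    4 ]
[ 0  0   0   3  |   -3 ]
Back-substitution:
w = (-3) / 3 = -1
z = (4 - (-4)*(-1)) / 2 = 0
y = (-16 - (5)*(0)) / 4 = -4
x = (-24 - (4)*(-4) - (-5)*(0)) / 4 = -2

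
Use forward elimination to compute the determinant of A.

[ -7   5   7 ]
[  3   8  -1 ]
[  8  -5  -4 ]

Forward elimination:
R2 <- R2 - (-3/7)*R1:  [    0  71/7     2 ]
R3 <- R3 - (-8/7)*R1:  [   0  5/7    4 ]
R3 <- R3 - (5/71)*R2:  [      0       0  274/71 ]
Upper-triangular form:
[ -7     5       7 ]
[  0  71/7       2 ]
[  0     0  274/71 ]
det(A) = (-1)^0 * (-7) * (71/7) * (274/71) = -274  (0 row swaps -> sign +1)

det(A) = -274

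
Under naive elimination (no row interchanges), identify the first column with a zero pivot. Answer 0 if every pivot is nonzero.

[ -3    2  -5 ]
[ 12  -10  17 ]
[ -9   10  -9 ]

Naive forward elimination:
R2 <- R2 - (-4)*R1:  [  0  -2  -3 ]
R3 <- R3 - (3)*R1:  [ 0  4  6 ]
R3 <- R3 - (-2)*R2:  [ 0  0  0 ]
Matrix at this point:
[ -3   2  -5 ]
[  0  -2  -3 ]
[  0   0   0 ]
Pivot entry (3,3) in the last row is zero and there are no rows below to swap with -> zero pivot in column 3 (A is singular).

first zero-pivot column = 3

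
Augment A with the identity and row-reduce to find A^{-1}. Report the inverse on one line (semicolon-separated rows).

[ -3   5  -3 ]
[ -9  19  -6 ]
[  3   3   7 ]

Gauss-Jordan on [A | I]:
R1 <- (1/-3)*R1:  [    1  -5/3     1  |  -1/3     0     0 ]
R2 <- R2 - (-9)*R1:  [  0   4   3  |  -3   1   0 ]
R3 <- R3 - (3)*R1:  [ 0  8  4  |  1  0  1 ]
R2 <- (1/4)*R2:  [    0     1   3/4  |  -3/4   1/4     0 ]
R1 <- R1 - (-5/3)*R2:  [      1       0     9/4  |  -19/12    5/12       0 ]
R3 <- R3 - (8)*R2:  [  0   0  -2  |   7  -2   1 ]
R3 <- (1/-2)*R3:  [    0     0     1  |  -7/2     1  -1/2 ]
R1 <- R1 - (9/4)*R3:  [      1       0       0  |  151/24   -11/6     9/8 ]
R2 <- R2 - (3/4)*R3:  [    0     1     0  |  15/8  -1/2   3/8 ]
Right block of [I | A^{-1}] is the inverse:
[ 151/24  -11/6   9/8 ]
[   15/8   -1/2   3/8 ]
[   -7/2      1  -1/2 ]

inverse = [151/24 -11/6 9/8; 15/8 -1/2 3/8; -7/2 1 -1/2]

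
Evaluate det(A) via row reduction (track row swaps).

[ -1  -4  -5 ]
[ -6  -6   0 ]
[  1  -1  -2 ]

det(A) = -24

Forward elimination:
R2 <- R2 - (6)*R1:  [  0  18  30 ]
R3 <- R3 - (-1)*R1:  [  0  -5  -7 ]
R3 <- R3 - (-5/18)*R2:  [   0    0  4/3 ]
Upper-triangular form:
[ -1  -4   -5 ]
[  0  18   30 ]
[  0   0  4/3 ]
det(A) = (-1)^0 * (-1) * (18) * (4/3) = -24  (0 row swaps -> sign +1)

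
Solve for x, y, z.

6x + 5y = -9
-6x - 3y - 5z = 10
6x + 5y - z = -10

(-4, 3, 1)

Forward elimination on [A|b]:
R2 <- R2 - (-1)*R1:  [  0   2  -5   1 ]
R3 <- R3 - (1)*R1:  [  0   0  -1  -1 ]
Row echelon form:
[ 6  5   0  |  -9 ]
[ 0  2  -5  |   1 ]
[ 0  0  -1  |  -1 ]
Back-substitution:
z = (-1) / -1 = 1
y = (1 - (-5)*(1)) / 2 = 3
x = (-9 - (5)*(3)) / 6 = -4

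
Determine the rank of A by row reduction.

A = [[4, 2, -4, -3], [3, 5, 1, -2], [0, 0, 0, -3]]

Row reduction:
R2 <- R2 - (3/4)*R1:  [   0  7/2    4  1/4 ]
Row echelon form:
[ 4    2  -4   -3 ]
[ 0  7/2   4  1/4 ]
[ 0    0   0   -3 ]
Nonzero rows / pivot columns: 3

rank(A) = 3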